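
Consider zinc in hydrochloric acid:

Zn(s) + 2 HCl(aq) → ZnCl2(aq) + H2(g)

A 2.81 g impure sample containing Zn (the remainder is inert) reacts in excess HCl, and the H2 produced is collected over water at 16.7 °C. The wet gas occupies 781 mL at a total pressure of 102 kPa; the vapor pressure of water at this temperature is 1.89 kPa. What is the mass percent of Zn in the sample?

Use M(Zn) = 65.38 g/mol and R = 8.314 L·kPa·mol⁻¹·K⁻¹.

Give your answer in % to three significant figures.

75.5 %

P(H2) = 102 − 1.89 = 100.1 kPa
n(H2) = PV/RT = (100.1 × 0.7810) / (8.314 × 289.85) = 0.03244 mol
n(Zn) = (1/1) × 0.03244 = 0.03244 mol
m(Zn) = 0.03244 × 65.38 = 2.121 g
%Zn = 2.121 / 2.81 × 100 = 75.48%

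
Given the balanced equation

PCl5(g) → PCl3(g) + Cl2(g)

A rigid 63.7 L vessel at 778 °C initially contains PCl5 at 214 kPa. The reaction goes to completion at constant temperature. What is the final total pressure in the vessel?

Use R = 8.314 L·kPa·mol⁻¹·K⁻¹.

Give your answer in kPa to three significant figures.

428 kPa

Since T and V are fixed, P_final/P_initial = n_final/n_initial = 2/1.
P_final = (2/1) × 214 = 428.0 kPa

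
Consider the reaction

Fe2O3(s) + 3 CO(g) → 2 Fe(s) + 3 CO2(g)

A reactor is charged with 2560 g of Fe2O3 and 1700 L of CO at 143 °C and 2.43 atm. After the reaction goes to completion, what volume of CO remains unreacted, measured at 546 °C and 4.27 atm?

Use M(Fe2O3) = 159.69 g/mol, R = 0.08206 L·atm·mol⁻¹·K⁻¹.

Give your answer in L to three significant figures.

n(Fe2O3) = 2560 / 159.69 = 16.03 mol
n(CO) = PV/RT = (2.43 × 1700) / (0.08206 × 416.15) = 121.0 mol
For 16.03 mol Fe2O3, stoichiometry requires (3/1) × 16.03 = 48.09 mol CO; 121.0 mol is available, so Fe2O3 is limiting.
n(CO) consumed = (3/1) × 16.03 = 48.09 mol; remaining = 121.0 − 48.09 = 72.91 mol
V(CO) = nRT/P = 72.91 × 0.08206 × 819.15 / 4.27 = 1148 L

1150 L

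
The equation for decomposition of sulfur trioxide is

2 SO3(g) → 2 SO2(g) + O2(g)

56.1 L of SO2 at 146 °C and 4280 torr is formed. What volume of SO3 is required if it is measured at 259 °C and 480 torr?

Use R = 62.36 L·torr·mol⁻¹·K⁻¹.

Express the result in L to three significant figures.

n(SO2) = PV/RT = (4280 × 56.1) / (62.36 × 419.15) = 9.186 mol
n(SO3) = (2/2) × 9.186 = 9.186 mol
V = nRT/P = 9.186 × 62.36 × 532.15 / 480 = 635.1 L

635 L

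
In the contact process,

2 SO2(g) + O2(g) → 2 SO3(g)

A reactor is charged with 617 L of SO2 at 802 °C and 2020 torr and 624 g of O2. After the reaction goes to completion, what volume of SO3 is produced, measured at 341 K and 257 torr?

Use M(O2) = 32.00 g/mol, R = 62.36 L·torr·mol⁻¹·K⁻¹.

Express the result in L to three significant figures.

1540 L

n(SO2) = PV/RT = (2020 × 617) / (62.36 × 1075.15) = 18.59 mol
n(O2) = 624 / 32.00 = 19.50 mol
For 18.59 mol SO2, stoichiometry requires (1/2) × 18.59 = 9.295 mol O2; 19.50 mol is available, so SO2 is limiting.
n(SO3) = (2/2) × 18.59 = 18.59 mol
V(SO3) = nRT/P = 18.59 × 62.36 × 341 / 257 = 1538 L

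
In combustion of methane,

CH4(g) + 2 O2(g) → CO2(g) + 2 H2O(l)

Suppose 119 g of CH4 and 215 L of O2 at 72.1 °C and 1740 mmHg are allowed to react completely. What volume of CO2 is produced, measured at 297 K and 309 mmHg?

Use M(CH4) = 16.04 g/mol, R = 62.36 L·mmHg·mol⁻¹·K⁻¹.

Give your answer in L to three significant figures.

n(CH4) = 119 / 16.04 = 7.419 mol
n(O2) = PV/RT = (1740 × 215) / (62.36 × 345.25) = 17.38 mol
For 7.419 mol CH4, stoichiometry requires (2/1) × 7.419 = 14.84 mol O2; 17.38 mol is available, so CH4 is limiting.
n(CO2) = (1/1) × 7.419 = 7.419 mol
V(CO2) = nRT/P = 7.419 × 62.36 × 297 / 309 = 444.7 L

445 L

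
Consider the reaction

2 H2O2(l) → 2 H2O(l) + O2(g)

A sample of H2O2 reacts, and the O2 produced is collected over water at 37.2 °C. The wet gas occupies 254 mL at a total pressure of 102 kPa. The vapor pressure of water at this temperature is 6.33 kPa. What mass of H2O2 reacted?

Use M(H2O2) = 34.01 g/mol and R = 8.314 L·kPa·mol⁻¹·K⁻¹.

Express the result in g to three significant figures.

0.641 g

P(O2) = 102 − 6.33 = 95.67 kPa
n(O2) = PV/RT = (95.67 × 0.2540) / (8.314 × 310.35) = 0.009418 mol
n(H2O2) = (2/1) × 0.009418 = 0.01884 mol
m(H2O2) = 0.01884 × 34.01 = 0.6407 g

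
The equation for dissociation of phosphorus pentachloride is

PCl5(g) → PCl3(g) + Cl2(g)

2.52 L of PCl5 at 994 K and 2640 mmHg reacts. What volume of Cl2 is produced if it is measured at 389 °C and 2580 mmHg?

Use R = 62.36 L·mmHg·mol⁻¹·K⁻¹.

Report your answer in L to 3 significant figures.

n(PCl5) = PV/RT = (2640 × 2.52) / (62.36 × 994) = 0.1073 mol
n(Cl2) = (1/1) × 0.1073 = 0.1073 mol
V = nRT/P = 0.1073 × 62.36 × 662.15 / 2580 = 1.717 L

1.72 L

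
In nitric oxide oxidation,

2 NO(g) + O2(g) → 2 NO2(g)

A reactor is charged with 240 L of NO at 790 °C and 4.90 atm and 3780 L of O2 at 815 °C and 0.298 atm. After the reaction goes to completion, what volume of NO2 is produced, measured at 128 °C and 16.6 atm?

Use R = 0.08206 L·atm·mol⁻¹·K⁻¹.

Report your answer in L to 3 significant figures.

26.7 L

n(NO) = PV/RT = (4.90 × 240) / (0.08206 × 1063.15) = 13.48 mol
n(O2) = PV/RT = (0.298 × 3780) / (0.08206 × 1088.15) = 12.62 mol
For 13.48 mol NO, stoichiometry requires (1/2) × 13.48 = 6.740 mol O2; 12.62 mol is available, so NO is limiting.
n(NO2) = (2/2) × 13.48 = 13.48 mol
V(NO2) = nRT/P = 13.48 × 0.08206 × 401.15 / 16.6 = 26.73 L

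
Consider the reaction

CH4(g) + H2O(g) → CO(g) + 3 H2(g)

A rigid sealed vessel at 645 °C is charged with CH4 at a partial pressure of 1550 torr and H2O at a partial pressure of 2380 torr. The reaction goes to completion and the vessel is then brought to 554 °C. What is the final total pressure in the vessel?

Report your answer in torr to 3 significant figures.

Because the vessel is rigid and T is held at 645 °C, work the stoichiometry in partial pressures (P_i = n_iRT/V).
P(H2O) required for 1550 torr of CH4 = (1/1) × 1550 = 1550 torr; available 2380 torr, so CH4 is limiting.
P(H2O) remaining = 2380 − (1/1) × 1550 = 830.0 torr
P(gaseous products) = (1+3)/1 × 1550 = 6200 torr
P_total at 645 °C = 830.0 + 6200 = 7030 torr
Scaling to 554 °C: P = 7030 × 827.15/918.15 = 6333 torr

6330 torr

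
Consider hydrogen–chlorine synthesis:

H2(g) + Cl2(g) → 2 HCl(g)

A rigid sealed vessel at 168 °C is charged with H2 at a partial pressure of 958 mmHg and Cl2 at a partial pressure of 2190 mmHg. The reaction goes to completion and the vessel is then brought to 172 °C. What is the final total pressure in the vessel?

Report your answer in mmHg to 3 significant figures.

3180 mmHg

At constant V, partial pressures at 168 °C are proportional to moles, so apply stoichiometry directly to pressures.
P(Cl2) required for 958 mmHg of H2 = (1/1) × 958 = 958.0 mmHg; available 2190 mmHg, so H2 is limiting.
P(Cl2) remaining = 2190 − (1/1) × 958 = 1232 mmHg
P(gaseous products) = (2)/1 × 958 = 1916 mmHg
P_total at 168 °C = 1232 + 1916 = 3148 mmHg
Scaling to 172 °C: P = 3148 × 445.15/441.15 = 3177 mmHg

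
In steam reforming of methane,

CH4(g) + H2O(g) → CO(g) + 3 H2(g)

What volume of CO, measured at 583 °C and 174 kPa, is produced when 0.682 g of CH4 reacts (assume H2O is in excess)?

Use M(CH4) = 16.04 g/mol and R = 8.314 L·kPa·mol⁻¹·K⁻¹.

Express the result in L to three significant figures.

1.74 L

n(CH4) = 0.6820 / 16.04 = 0.04252 mol
n(CO) = (1/1) × 0.04252 = 0.04252 mol
V = nRT/P = 0.04252 × 8.314 × 856.15 / 174 = 1.739 L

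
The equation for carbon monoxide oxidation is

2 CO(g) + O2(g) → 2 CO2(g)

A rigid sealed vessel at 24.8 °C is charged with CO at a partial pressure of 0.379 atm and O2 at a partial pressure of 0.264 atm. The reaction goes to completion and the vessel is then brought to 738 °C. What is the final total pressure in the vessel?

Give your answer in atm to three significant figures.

1.54 atm

Because the vessel is rigid and T is held at 24.8 °C, work the stoichiometry in partial pressures (P_i = n_iRT/V).
P(O2) required for 0.379 atm of CO = (1/2) × 0.379 = 0.1895 atm; available 0.264 atm, so CO is limiting.
P(O2) remaining = 0.264 − (1/2) × 0.379 = 0.07450 atm
P(gaseous products) = (2)/2 × 0.379 = 0.3790 atm
P_total at 24.8 °C = 0.07450 + 0.3790 = 0.4535 atm
Scaling to 738 °C: P = 0.4535 × 1011.15/297.95 = 1.539 atm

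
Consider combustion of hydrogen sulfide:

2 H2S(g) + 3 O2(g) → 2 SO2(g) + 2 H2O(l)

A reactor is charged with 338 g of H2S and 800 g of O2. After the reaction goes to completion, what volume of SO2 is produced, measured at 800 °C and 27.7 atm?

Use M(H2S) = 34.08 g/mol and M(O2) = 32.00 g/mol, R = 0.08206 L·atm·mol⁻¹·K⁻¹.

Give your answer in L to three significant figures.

n(H2S) = 338 / 34.08 = 9.918 mol
n(O2) = 800 / 32.00 = 25.00 mol
For 9.918 mol H2S, stoichiometry requires (3/2) × 9.918 = 14.88 mol O2; 25.00 mol is available, so H2S is limiting.
n(SO2) = (2/2) × 9.918 = 9.918 mol
V(SO2) = nRT/P = 9.918 × 0.08206 × 1073.15 / 27.7 = 31.53 L

31.5 L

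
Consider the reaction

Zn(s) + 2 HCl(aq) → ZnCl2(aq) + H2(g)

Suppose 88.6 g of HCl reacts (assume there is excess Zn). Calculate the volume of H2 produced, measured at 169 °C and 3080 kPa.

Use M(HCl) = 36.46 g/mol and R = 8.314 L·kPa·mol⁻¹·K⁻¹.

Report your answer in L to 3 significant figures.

1.45 L

n(HCl) = 88.60 / 36.46 = 2.430 mol
n(H2) = (1/2) × 2.430 = 1.215 mol
V = nRT/P = 1.215 × 8.314 × 442.15 / 3080 = 1.450 L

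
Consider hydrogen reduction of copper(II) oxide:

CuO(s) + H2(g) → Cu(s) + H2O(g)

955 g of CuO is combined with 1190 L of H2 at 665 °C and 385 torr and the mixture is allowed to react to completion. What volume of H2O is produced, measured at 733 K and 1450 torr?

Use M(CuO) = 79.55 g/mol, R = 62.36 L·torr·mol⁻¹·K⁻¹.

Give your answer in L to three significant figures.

n(CuO) = 955 / 79.55 = 12.01 mol
n(H2) = PV/RT = (385 × 1190) / (62.36 × 938.15) = 7.831 mol
For 12.01 mol CuO, stoichiometry requires (1/1) × 12.01 = 12.01 mol H2; 7.831 mol is available, so H2 is limiting.
n(H2O) = (1/1) × 7.831 = 7.831 mol
V(H2O) = nRT/P = 7.831 × 62.36 × 733 / 1450 = 246.9 L

247 L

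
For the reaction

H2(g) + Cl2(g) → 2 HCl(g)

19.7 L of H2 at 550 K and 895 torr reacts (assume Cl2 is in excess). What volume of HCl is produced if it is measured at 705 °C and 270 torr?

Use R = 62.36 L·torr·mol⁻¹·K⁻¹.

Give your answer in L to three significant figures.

232 L

n(H2) = PV/RT = (895 × 19.7) / (62.36 × 550) = 0.5141 mol
n(HCl) = (2/1) × 0.5141 = 1.028 mol
V = nRT/P = 1.028 × 62.36 × 978.15 / 270 = 232.2 L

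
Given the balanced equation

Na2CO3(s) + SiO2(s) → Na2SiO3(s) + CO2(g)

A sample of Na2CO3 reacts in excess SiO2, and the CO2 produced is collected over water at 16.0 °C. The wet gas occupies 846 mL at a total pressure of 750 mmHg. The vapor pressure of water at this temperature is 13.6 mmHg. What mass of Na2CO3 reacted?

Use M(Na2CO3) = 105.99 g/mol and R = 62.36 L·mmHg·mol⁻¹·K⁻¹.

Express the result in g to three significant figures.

3.66 g

P(CO2) = 750 − 13.6 = 736.4 mmHg
n(CO2) = PV/RT = (736.4 × 0.8460) / (62.36 × 289.15) = 0.03455 mol
n(Na2CO3) = (1/1) × 0.03455 = 0.03455 mol
m(Na2CO3) = 0.03455 × 105.99 = 3.662 g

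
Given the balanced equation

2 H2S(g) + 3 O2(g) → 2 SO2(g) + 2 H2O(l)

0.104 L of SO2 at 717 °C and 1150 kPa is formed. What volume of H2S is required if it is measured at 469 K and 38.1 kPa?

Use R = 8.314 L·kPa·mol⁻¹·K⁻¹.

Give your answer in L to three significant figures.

1.49 L

n(SO2) = PV/RT = (1150 × 0.104) / (8.314 × 990.15) = 0.01453 mol
n(H2S) = (2/2) × 0.01453 = 0.01453 mol
V = nRT/P = 0.01453 × 8.314 × 469 / 38.1 = 1.487 L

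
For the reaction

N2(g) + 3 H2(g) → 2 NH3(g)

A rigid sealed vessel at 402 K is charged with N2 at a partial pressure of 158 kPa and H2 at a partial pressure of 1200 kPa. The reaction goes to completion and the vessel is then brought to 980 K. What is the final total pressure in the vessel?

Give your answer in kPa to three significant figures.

2540 kPa

Because the vessel is rigid and T is held at 402 K, work the stoichiometry in partial pressures (P_i = n_iRT/V).
P(H2) required for 158 kPa of N2 = (3/1) × 158 = 474.0 kPa; available 1200 kPa, so N2 is limiting.
P(H2) remaining = 1200 − (3/1) × 158 = 726.0 kPa
P(gaseous products) = (2)/1 × 158 = 316.0 kPa
P_total at 402 K = 726.0 + 316.0 = 1042 kPa
Scaling to 980 K: P = 1042 × 980/402 = 2540 kPa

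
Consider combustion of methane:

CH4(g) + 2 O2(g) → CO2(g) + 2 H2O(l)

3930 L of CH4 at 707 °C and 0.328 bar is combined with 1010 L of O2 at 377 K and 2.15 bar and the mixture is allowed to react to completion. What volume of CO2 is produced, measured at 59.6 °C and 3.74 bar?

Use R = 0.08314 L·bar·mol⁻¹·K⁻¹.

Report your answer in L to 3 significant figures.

117 L

n(CH4) = PV/RT = (0.328 × 3930) / (0.08314 × 980.15) = 15.82 mol
n(O2) = PV/RT = (2.15 × 1010) / (0.08314 × 377) = 69.28 mol
For 15.82 mol CH4, stoichiometry requires (2/1) × 15.82 = 31.64 mol O2; 69.28 mol is available, so CH4 is limiting.
n(CO2) = (1/1) × 15.82 = 15.82 mol
V(CO2) = nRT/P = 15.82 × 0.08314 × 332.75 / 3.74 = 117.0 L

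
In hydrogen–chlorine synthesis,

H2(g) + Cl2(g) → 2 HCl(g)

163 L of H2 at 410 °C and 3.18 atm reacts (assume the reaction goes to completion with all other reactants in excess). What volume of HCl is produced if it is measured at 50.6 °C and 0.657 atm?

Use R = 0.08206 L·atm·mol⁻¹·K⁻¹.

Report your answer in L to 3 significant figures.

748 L

n(H2) = PV/RT = (3.18 × 163) / (0.08206 × 683.15) = 9.246 mol
n(HCl) = (2/1) × 9.246 = 18.49 mol
V = nRT/P = 18.49 × 0.08206 × 323.75 / 0.657 = 747.7 L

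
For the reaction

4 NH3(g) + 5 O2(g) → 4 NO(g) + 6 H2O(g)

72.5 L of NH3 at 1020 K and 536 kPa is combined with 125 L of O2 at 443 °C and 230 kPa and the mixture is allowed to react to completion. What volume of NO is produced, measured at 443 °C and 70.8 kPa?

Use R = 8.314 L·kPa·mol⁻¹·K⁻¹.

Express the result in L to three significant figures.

325 L

n(NH3) = PV/RT = (536 × 72.5) / (8.314 × 1020) = 4.582 mol
n(O2) = PV/RT = (230 × 125) / (8.314 × 716.15) = 4.829 mol
For 4.582 mol NH3, stoichiometry requires (5/4) × 4.582 = 5.728 mol O2; 4.829 mol is available, so O2 is limiting.
n(NO) = (4/5) × 4.829 = 3.863 mol
V(NO) = nRT/P = 3.863 × 8.314 × 716.15 / 70.8 = 324.9 L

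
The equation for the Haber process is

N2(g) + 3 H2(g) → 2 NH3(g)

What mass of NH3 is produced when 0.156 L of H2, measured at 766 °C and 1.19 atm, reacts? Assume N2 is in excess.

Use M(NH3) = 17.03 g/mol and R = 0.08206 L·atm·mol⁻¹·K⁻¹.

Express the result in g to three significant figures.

0.0247 g

n(H2) = PV/RT = (1.19 × 0.156) / (0.08206 × 1039.15) = 0.002177 mol
n(NH3) = (2/3) × 0.002177 = 0.001451 mol
m(NH3) = 0.001451 × 17.03 = 0.02471 g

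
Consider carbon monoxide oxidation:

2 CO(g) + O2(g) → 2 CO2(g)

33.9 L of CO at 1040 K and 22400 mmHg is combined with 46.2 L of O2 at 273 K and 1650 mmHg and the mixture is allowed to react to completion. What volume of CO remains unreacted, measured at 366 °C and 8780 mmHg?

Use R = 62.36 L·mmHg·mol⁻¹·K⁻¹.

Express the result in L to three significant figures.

n(CO) = PV/RT = (22400 × 33.9) / (62.36 × 1040) = 11.71 mol
n(O2) = PV/RT = (1650 × 46.2) / (62.36 × 273) = 4.478 mol
For 11.71 mol CO, stoichiometry requires (1/2) × 11.71 = 5.855 mol O2; 4.478 mol is available, so O2 is limiting.
n(CO) consumed = (2/1) × 4.478 = 8.956 mol; remaining = 11.71 − 8.956 = 2.754 mol
V(CO) = nRT/P = 2.754 × 62.36 × 639.15 / 8780 = 12.50 L

12.5 L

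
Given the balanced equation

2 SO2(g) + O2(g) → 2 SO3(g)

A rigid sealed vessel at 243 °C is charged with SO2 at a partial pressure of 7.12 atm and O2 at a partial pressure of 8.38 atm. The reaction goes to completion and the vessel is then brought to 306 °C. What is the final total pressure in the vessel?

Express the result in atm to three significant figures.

13.4 atm

At constant V, partial pressures at 243 °C are proportional to moles, so apply stoichiometry directly to pressures.
P(O2) required for 7.12 atm of SO2 = (1/2) × 7.12 = 3.560 atm; available 8.38 atm, so SO2 is limiting.
P(O2) remaining = 8.38 − (1/2) × 7.12 = 4.820 atm
P(gaseous products) = (2)/2 × 7.12 = 7.120 atm
P_total at 243 °C = 4.820 + 7.120 = 11.94 atm
Scaling to 306 °C: P = 11.94 × 579.15/516.15 = 13.40 atm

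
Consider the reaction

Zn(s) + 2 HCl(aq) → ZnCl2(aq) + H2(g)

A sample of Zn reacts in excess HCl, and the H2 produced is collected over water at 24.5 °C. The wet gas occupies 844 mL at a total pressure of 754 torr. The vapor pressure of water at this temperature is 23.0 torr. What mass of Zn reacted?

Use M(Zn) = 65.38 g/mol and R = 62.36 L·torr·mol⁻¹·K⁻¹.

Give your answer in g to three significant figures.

2.17 g

P(H2) = 754 − 23.0 = 731.0 torr
n(H2) = PV/RT = (731.0 × 0.8440) / (62.36 × 297.65) = 0.03324 mol
n(Zn) = (1/1) × 0.03324 = 0.03324 mol
m(Zn) = 0.03324 × 65.38 = 2.173 g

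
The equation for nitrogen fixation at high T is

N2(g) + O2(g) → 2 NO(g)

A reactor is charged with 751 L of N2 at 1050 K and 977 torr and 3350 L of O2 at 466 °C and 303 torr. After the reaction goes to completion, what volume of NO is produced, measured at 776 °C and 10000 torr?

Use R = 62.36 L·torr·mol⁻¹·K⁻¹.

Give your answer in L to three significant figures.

n(N2) = PV/RT = (977 × 751) / (62.36 × 1050) = 11.21 mol
n(O2) = PV/RT = (303 × 3350) / (62.36 × 739.15) = 22.02 mol
For 11.21 mol N2, stoichiometry requires (1/1) × 11.21 = 11.21 mol O2; 22.02 mol is available, so N2 is limiting.
n(NO) = (2/1) × 11.21 = 22.42 mol
V(NO) = nRT/P = 22.42 × 62.36 × 1049.15 / 10000 = 146.7 L

147 L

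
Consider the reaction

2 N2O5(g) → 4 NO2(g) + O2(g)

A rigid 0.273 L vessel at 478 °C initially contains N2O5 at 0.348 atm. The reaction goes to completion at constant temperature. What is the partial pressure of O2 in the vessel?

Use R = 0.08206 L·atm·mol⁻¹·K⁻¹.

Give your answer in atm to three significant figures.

n(N2O5)₀ = PV/RT = (0.348 × 0.273) / (0.08206 × 751.15) = 0.001541 mol
n(O2) = (1/2) × 0.001541 = 0.0007705 mol
P(O2) = nRT/V = 0.0007705 × 0.08206 × 751.15 / 0.273 = 0.1740 atm

0.174 atm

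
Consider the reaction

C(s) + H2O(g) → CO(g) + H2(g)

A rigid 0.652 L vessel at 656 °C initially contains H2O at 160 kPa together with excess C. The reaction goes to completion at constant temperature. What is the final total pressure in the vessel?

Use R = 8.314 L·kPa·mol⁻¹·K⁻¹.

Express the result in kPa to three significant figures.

320 kPa

Since T and V are fixed, P_final/P_initial = n_final/n_initial = 2/1.
P_final = (2/1) × 160 = 320.0 kPa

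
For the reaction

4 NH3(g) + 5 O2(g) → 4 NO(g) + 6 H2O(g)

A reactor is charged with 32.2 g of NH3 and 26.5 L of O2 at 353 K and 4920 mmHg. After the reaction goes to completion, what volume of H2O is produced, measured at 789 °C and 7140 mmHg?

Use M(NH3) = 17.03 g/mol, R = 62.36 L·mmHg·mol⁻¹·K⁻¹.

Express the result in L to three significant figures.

n(NH3) = 32.2 / 17.03 = 1.891 mol
n(O2) = PV/RT = (4920 × 26.5) / (62.36 × 353) = 5.923 mol
For 1.891 mol NH3, stoichiometry requires (5/4) × 1.891 = 2.364 mol O2; 5.923 mol is available, so NH3 is limiting.
n(H2O) = (6/4) × 1.891 = 2.837 mol
V(H2O) = nRT/P = 2.837 × 62.36 × 1062.15 / 7140 = 26.32 L

26.3 L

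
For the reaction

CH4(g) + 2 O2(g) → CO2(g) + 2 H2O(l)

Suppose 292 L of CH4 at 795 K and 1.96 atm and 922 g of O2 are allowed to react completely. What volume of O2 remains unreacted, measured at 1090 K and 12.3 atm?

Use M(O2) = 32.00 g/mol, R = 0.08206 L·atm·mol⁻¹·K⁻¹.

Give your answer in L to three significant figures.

81.9 L

n(CH4) = PV/RT = (1.96 × 292) / (0.08206 × 795) = 8.773 mol
n(O2) = 922 / 32.00 = 28.81 mol
For 8.773 mol CH4, stoichiometry requires (2/1) × 8.773 = 17.55 mol O2; 28.81 mol is available, so CH4 is limiting.
n(O2) consumed = (2/1) × 8.773 = 17.55 mol; remaining = 28.81 − 17.55 = 11.26 mol
V(O2) = nRT/P = 11.26 × 0.08206 × 1090 / 12.3 = 81.88 L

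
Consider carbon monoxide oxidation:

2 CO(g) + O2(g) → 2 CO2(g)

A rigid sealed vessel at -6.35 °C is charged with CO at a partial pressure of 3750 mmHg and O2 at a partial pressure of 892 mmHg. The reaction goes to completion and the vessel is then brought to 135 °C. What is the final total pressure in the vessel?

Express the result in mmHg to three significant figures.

Because the vessel is rigid and T is held at -6.35 °C, work the stoichiometry in partial pressures (P_i = n_iRT/V).
P(O2) required for 3750 mmHg of CO = (1/2) × 3750 = 1875 mmHg; available 892 mmHg, so O2 is limiting.
P(CO) remaining = 3750 − (2/1) × 892 = 1966 mmHg
P(gaseous products) = (2)/1 × 892 = 1784 mmHg
P_total at -6.35 °C = 1966 + 1784 = 3750 mmHg
Scaling to 135 °C: P = 3750 × 408.15/266.8 = 5737 mmHg

5740 mmHg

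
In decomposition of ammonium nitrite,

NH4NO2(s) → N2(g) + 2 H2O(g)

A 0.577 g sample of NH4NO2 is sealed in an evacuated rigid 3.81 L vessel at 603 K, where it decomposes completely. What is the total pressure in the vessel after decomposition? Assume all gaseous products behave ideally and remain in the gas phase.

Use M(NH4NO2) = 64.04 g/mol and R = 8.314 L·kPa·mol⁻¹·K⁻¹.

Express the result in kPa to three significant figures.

n(NH4NO2) = 0.577 / 64.04 = 0.009010 mol
n(gas produced) = (3/1) × 0.009010 = 0.02703 mol
P = nRT/V = 0.02703 × 8.314 × 603 / 3.81 = 35.57 kPa

35.6 kPa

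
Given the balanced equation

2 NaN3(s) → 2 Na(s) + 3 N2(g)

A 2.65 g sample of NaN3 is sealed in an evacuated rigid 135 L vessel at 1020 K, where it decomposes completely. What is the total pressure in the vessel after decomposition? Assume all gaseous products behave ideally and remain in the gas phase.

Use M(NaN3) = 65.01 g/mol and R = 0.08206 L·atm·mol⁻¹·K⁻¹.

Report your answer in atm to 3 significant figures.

0.0379 atm

n(NaN3) = 2.65 / 65.01 = 0.04076 mol
n(gas produced) = (3/2) × 0.04076 = 0.06114 mol
P = nRT/V = 0.06114 × 0.08206 × 1020 / 135 = 0.03791 atm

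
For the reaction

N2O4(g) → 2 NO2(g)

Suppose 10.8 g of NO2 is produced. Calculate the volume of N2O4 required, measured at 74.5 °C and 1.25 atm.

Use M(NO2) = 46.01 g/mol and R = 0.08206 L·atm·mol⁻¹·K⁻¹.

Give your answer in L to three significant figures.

2.68 L

n(NO2) = 10.80 / 46.01 = 0.2347 mol
n(N2O4) = (1/2) × 0.2347 = 0.1173 mol
V = nRT/P = 0.1173 × 0.08206 × 347.65 / 1.25 = 2.677 L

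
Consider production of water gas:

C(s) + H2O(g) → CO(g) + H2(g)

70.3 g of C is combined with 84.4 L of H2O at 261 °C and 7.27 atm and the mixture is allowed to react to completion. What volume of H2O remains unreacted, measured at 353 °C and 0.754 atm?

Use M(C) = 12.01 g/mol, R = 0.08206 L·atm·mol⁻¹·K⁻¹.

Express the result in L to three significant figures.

n(C) = 70.3 / 12.01 = 5.853 mol
n(H2O) = PV/RT = (7.27 × 84.4) / (0.08206 × 534.15) = 14.00 mol
For 5.853 mol C, stoichiometry requires (1/1) × 5.853 = 5.853 mol H2O; 14.00 mol is available, so C is limiting.
n(H2O) consumed = (1/1) × 5.853 = 5.853 mol; remaining = 14.00 − 5.853 = 8.147 mol
V(H2O) = nRT/P = 8.147 × 0.08206 × 626.15 / 0.754 = 555.2 L

555 L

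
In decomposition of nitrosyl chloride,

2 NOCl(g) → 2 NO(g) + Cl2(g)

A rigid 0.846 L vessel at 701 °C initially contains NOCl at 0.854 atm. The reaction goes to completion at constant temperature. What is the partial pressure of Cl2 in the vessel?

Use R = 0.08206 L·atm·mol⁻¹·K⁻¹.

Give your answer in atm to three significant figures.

0.427 atm

n(NOCl)₀ = PV/RT = (0.854 × 0.846) / (0.08206 × 974.15) = 0.009038 mol
n(Cl2) = (1/2) × 0.009038 = 0.004519 mol
P(Cl2) = nRT/V = 0.004519 × 0.08206 × 974.15 / 0.846 = 0.4270 atm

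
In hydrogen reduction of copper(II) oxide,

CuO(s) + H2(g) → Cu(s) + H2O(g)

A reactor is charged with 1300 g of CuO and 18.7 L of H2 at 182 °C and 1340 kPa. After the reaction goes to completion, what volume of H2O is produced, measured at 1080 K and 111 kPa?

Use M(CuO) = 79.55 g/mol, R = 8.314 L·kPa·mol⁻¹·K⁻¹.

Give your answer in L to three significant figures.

n(CuO) = 1300 / 79.55 = 16.34 mol
n(H2) = PV/RT = (1340 × 18.7) / (8.314 × 455.15) = 6.622 mol
For 16.34 mol CuO, stoichiometry requires (1/1) × 16.34 = 16.34 mol H2; 6.622 mol is available, so H2 is limiting.
n(H2O) = (1/1) × 6.622 = 6.622 mol
V(H2O) = nRT/P = 6.622 × 8.314 × 1080 / 111 = 535.7 L

536 L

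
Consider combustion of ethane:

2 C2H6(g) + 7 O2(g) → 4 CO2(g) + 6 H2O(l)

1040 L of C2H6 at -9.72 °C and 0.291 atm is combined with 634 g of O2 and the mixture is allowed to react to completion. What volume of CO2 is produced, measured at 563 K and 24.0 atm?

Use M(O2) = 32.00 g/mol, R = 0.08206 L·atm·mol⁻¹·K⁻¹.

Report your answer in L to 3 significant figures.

n(C2H6) = PV/RT = (0.291 × 1040) / (0.08206 × 263.43) = 14.00 mol
n(O2) = 634 / 32.00 = 19.81 mol
For 14.00 mol C2H6, stoichiometry requires (7/2) × 14.00 = 49.00 mol O2; 19.81 mol is available, so O2 is limiting.
n(CO2) = (4/7) × 19.81 = 11.32 mol
V(CO2) = nRT/P = 11.32 × 0.08206 × 563 / 24.0 = 21.79 L

21.8 L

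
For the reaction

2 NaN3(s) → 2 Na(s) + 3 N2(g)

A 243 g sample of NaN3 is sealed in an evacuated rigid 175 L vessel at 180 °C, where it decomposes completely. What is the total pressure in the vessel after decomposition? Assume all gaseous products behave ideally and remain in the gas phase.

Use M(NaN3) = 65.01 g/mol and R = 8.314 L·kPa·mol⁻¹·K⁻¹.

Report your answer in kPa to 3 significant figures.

n(NaN3) = 243 / 65.01 = 3.738 mol
n(gas produced) = (3/2) × 3.738 = 5.607 mol
P = nRT/V = 5.607 × 8.314 × 453.15 / 175 = 120.7 kPa

121 kPa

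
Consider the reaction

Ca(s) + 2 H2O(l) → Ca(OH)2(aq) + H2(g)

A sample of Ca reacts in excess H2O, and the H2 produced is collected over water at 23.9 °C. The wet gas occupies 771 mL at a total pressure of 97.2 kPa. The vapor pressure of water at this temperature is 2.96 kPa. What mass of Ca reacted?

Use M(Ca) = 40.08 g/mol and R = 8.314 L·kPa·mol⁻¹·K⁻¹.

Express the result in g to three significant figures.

1.18 g

P(H2) = 97.2 − 2.96 = 94.24 kPa
n(H2) = PV/RT = (94.24 × 0.7710) / (8.314 × 297.05) = 0.02942 mol
n(Ca) = (1/1) × 0.02942 = 0.02942 mol
m(Ca) = 0.02942 × 40.08 = 1.179 g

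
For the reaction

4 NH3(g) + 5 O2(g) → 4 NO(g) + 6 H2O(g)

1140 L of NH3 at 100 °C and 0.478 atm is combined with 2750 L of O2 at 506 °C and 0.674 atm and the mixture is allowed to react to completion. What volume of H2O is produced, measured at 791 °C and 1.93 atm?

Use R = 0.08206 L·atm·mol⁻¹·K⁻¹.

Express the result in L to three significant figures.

1210 L

n(NH3) = PV/RT = (0.478 × 1140) / (0.08206 × 373.15) = 17.80 mol
n(O2) = PV/RT = (0.674 × 2750) / (0.08206 × 779.15) = 28.99 mol
For 17.80 mol NH3, stoichiometry requires (5/4) × 17.80 = 22.25 mol O2; 28.99 mol is available, so NH3 is limiting.
n(H2O) = (6/4) × 17.80 = 26.70 mol
V(H2O) = nRT/P = 26.70 × 0.08206 × 1064.15 / 1.93 = 1208 L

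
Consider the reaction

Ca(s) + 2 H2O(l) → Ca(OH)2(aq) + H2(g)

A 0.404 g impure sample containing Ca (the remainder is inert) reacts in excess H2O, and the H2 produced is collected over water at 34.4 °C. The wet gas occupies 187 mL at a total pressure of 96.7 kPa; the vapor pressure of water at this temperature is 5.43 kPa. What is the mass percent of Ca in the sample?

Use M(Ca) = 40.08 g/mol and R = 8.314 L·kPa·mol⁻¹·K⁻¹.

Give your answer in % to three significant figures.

P(H2) = 96.7 − 5.43 = 91.27 kPa
n(H2) = PV/RT = (91.27 × 0.1870) / (8.314 × 307.55) = 0.006675 mol
n(Ca) = (1/1) × 0.006675 = 0.006675 mol
m(Ca) = 0.006675 × 40.08 = 0.2675 g
%Ca = 0.2675 / 0.404 × 100 = 66.21%

66.2 %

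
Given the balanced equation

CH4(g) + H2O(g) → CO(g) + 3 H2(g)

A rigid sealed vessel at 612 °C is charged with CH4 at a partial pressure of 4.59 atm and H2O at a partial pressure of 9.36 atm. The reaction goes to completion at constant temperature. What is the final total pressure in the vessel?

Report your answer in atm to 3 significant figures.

With V and T fixed, P_i ∝ n_i, so the mole ratios apply directly to partial pressures at 612 °C.
P(H2O) required for 4.59 atm of CH4 = (1/1) × 4.59 = 4.590 atm; available 9.36 atm, so CH4 is limiting.
P(H2O) remaining = 9.36 − (1/1) × 4.59 = 4.770 atm
P(gaseous products) = (1+3)/1 × 4.59 = 18.36 atm
P_total at 612 °C = 4.770 + 18.36 = 23.13 atm

23.1 atm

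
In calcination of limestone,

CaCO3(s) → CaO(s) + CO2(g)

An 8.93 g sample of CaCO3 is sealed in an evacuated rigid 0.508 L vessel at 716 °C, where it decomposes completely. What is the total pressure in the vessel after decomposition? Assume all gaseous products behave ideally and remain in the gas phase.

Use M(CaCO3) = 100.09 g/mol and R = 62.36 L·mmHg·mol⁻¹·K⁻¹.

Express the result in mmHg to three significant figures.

10800 mmHg

n(CaCO3) = 8.93 / 100.09 = 0.08922 mol
n(gas produced) = (1/1) × 0.08922 = 0.08922 mol
P = nRT/V = 0.08922 × 62.36 × 989.15 / 0.508 = 10830 mmHg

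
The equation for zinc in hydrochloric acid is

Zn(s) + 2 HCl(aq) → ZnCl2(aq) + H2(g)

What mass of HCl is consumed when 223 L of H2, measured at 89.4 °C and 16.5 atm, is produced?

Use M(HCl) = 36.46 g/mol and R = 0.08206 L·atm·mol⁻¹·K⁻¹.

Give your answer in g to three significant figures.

n(H2) = PV/RT = (16.5 × 223) / (0.08206 × 362.55) = 123.7 mol
n(HCl) = (2/1) × 123.7 = 247.4 mol
m(HCl) = 247.4 × 36.46 = 9020 g

9020 g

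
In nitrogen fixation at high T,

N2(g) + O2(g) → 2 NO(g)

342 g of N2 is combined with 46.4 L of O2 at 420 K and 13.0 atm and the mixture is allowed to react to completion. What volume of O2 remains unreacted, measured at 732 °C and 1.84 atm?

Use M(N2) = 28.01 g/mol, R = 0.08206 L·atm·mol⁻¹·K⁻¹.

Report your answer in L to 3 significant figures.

237 L

n(N2) = 342 / 28.01 = 12.21 mol
n(O2) = PV/RT = (13.0 × 46.4) / (0.08206 × 420) = 17.50 mol
For 12.21 mol N2, stoichiometry requires (1/1) × 12.21 = 12.21 mol O2; 17.50 mol is available, so N2 is limiting.
n(O2) consumed = (1/1) × 12.21 = 12.21 mol; remaining = 17.50 − 12.21 = 5.290 mol
V(O2) = nRT/P = 5.290 × 0.08206 × 1005.15 / 1.84 = 237.1 L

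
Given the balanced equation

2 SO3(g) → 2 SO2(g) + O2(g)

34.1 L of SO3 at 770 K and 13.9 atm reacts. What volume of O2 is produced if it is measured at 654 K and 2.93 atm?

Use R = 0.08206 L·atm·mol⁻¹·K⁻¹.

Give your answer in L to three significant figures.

68.7 L

n(SO3) = PV/RT = (13.9 × 34.1) / (0.08206 × 770) = 7.501 mol
n(O2) = (1/2) × 7.501 = 3.751 mol
V = nRT/P = 3.751 × 0.08206 × 654 / 2.93 = 68.71 L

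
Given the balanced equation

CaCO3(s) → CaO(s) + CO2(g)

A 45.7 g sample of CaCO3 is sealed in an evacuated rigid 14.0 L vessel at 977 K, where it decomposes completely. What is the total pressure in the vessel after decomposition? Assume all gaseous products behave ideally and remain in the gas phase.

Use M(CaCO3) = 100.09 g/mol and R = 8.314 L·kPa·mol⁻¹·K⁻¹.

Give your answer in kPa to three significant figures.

265 kPa

n(CaCO3) = 45.7 / 100.09 = 0.4566 mol
n(gas produced) = (1/1) × 0.4566 = 0.4566 mol
P = nRT/V = 0.4566 × 8.314 × 977 / 14.0 = 264.9 kPa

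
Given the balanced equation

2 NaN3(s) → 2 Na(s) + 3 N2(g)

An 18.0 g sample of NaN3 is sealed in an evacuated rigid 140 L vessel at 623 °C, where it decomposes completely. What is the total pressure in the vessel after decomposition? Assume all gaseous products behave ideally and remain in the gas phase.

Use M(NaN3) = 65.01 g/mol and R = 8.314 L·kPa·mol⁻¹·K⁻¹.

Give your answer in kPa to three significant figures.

n(NaN3) = 18.0 / 65.01 = 0.2769 mol
n(gas produced) = (3/2) × 0.2769 = 0.4153 mol
P = nRT/V = 0.4153 × 8.314 × 896.15 / 140 = 22.10 kPa

22.1 kPa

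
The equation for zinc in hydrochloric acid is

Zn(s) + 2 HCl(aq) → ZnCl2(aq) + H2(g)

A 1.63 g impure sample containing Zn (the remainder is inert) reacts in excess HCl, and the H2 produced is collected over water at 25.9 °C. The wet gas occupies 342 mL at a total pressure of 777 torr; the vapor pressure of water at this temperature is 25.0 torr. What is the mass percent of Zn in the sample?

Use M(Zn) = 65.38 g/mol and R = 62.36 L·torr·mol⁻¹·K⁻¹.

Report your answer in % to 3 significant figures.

55.3 %

P(H2) = 777 − 25.0 = 752.0 torr
n(H2) = PV/RT = (752.0 × 0.3420) / (62.36 × 299.05) = 0.01379 mol
n(Zn) = (1/1) × 0.01379 = 0.01379 mol
m(Zn) = 0.01379 × 65.38 = 0.9016 g
%Zn = 0.9016 / 1.63 × 100 = 55.31%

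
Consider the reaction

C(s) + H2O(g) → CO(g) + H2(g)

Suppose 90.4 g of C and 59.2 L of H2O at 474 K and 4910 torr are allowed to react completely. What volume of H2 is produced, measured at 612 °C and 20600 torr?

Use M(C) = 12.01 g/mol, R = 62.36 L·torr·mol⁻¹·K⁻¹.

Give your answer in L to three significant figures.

n(C) = 90.4 / 12.01 = 7.527 mol
n(H2O) = PV/RT = (4910 × 59.2) / (62.36 × 474) = 9.834 mol
For 7.527 mol C, stoichiometry requires (1/1) × 7.527 = 7.527 mol H2O; 9.834 mol is available, so C is limiting.
n(H2) = (1/1) × 7.527 = 7.527 mol
V(H2) = nRT/P = 7.527 × 62.36 × 885.15 / 20600 = 20.17 L

20.2 L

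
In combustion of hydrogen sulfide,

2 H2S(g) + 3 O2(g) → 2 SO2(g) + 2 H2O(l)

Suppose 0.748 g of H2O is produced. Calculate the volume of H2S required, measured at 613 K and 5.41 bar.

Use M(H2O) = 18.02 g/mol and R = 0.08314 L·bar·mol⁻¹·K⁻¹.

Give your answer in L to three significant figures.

0.391 L

n(H2O) = 0.7480 / 18.02 = 0.04151 mol
n(H2S) = (2/2) × 0.04151 = 0.04151 mol
V = nRT/P = 0.04151 × 0.08314 × 613 / 5.41 = 0.3910 L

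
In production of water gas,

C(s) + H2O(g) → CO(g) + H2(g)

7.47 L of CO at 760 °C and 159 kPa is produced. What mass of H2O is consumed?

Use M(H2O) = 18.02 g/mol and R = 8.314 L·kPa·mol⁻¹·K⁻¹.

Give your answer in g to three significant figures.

2.49 g

n(CO) = PV/RT = (159 × 7.47) / (8.314 × 1033.15) = 0.1383 mol
n(H2O) = (1/1) × 0.1383 = 0.1383 mol
m(H2O) = 0.1383 × 18.02 = 2.492 g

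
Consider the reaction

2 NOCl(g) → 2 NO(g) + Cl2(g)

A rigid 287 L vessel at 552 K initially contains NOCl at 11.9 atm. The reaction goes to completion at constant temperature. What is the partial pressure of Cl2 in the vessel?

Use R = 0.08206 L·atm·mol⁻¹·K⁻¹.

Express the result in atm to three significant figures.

5.95 atm

n(NOCl)₀ = PV/RT = (11.9 × 287) / (0.08206 × 552) = 75.40 mol
n(Cl2) = (1/2) × 75.40 = 37.70 mol
P(Cl2) = nRT/V = 37.70 × 0.08206 × 552 / 287 = 5.950 atm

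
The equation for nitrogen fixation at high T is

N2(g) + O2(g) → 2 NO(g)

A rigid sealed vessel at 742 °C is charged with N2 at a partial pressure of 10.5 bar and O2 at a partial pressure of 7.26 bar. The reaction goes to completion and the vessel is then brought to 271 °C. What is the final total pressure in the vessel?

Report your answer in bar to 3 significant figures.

At constant V, partial pressures at 742 °C are proportional to moles, so apply stoichiometry directly to pressures.
P(O2) required for 10.5 bar of N2 = (1/1) × 10.5 = 10.50 bar; available 7.26 bar, so O2 is limiting.
P(N2) remaining = 10.5 − (1/1) × 7.26 = 3.240 bar
P(gaseous products) = (2)/1 × 7.26 = 14.52 bar
P_total at 742 °C = 3.240 + 14.52 = 17.76 bar
Scaling to 271 °C: P = 17.76 × 544.15/1015.15 = 9.520 bar

9.52 bar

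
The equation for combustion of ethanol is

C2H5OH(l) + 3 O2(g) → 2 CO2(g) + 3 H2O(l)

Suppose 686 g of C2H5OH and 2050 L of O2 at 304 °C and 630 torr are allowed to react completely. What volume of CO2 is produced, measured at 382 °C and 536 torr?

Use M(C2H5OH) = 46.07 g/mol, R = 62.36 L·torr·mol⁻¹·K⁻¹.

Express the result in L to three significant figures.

1820 L

n(C2H5OH) = 686 / 46.07 = 14.89 mol
n(O2) = PV/RT = (630 × 2050) / (62.36 × 577.15) = 35.88 mol
For 14.89 mol C2H5OH, stoichiometry requires (3/1) × 14.89 = 44.67 mol O2; 35.88 mol is available, so O2 is limiting.
n(CO2) = (2/3) × 35.88 = 23.92 mol
V(CO2) = nRT/P = 23.92 × 62.36 × 655.15 / 536 = 1823 L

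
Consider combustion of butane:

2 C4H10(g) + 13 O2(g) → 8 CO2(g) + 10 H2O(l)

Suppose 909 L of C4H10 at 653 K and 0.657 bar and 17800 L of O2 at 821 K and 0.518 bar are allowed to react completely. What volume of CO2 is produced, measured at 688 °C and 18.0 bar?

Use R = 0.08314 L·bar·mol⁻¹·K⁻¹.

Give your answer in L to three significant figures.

195 L

n(C4H10) = PV/RT = (0.657 × 909) / (0.08314 × 653) = 11.00 mol
n(O2) = PV/RT = (0.518 × 17800) / (0.08314 × 821) = 135.1 mol
For 11.00 mol C4H10, stoichiometry requires (13/2) × 11.00 = 71.50 mol O2; 135.1 mol is available, so C4H10 is limiting.
n(CO2) = (8/2) × 11.00 = 44.00 mol
V(CO2) = nRT/P = 44.00 × 0.08314 × 961.15 / 18.0 = 195.3 L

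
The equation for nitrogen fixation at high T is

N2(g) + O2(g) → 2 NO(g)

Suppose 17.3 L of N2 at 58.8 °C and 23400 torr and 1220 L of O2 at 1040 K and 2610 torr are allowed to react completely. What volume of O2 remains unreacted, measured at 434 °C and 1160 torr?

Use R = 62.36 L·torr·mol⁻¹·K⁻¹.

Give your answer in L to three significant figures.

1120 L

n(N2) = PV/RT = (23400 × 17.3) / (62.36 × 331.95) = 19.56 mol
n(O2) = PV/RT = (2610 × 1220) / (62.36 × 1040) = 49.10 mol
For 19.56 mol N2, stoichiometry requires (1/1) × 19.56 = 19.56 mol O2; 49.10 mol is available, so N2 is limiting.
n(O2) consumed = (1/1) × 19.56 = 19.56 mol; remaining = 49.10 − 19.56 = 29.54 mol
V(O2) = nRT/P = 29.54 × 62.36 × 707.15 / 1160 = 1123 L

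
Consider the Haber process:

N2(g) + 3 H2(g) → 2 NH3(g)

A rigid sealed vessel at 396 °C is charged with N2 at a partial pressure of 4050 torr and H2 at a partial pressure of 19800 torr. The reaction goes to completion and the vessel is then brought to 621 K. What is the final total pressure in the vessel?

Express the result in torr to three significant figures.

14600 torr

At constant V, partial pressures at 396 °C are proportional to moles, so apply stoichiometry directly to pressures.
P(H2) required for 4050 torr of N2 = (3/1) × 4050 = 12150 torr; available 19800 torr, so N2 is limiting.
P(H2) remaining = 19800 − (3/1) × 4050 = 7650 torr
P(gaseous products) = (2)/1 × 4050 = 8100 torr
P_total at 396 °C = 7650 + 8100 = 15750 torr
Scaling to 621 K: P = 15750 × 621/669.15 = 14620 torr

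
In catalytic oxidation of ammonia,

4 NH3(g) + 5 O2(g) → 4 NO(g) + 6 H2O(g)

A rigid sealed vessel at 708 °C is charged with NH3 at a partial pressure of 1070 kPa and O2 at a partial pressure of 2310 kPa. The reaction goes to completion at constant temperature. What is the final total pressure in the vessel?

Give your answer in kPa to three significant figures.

At constant V, partial pressures at 708 °C are proportional to moles, so apply stoichiometry directly to pressures.
P(O2) required for 1070 kPa of NH3 = (5/4) × 1070 = 1338 kPa; available 2310 kPa, so NH3 is limiting.
P(O2) remaining = 2310 − (5/4) × 1070 = 972.5 kPa
P(gaseous products) = (4+6)/4 × 1070 = 2675 kPa
P_total at 708 °C = 972.5 + 2675 = 3648 kPa

3650 kPa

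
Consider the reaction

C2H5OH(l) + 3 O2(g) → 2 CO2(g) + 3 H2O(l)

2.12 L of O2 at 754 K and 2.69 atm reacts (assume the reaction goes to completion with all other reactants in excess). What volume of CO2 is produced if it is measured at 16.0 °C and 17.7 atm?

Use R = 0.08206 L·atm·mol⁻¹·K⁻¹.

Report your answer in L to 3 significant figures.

n(O2) = PV/RT = (2.69 × 2.12) / (0.08206 × 754) = 0.09217 mol
n(CO2) = (2/3) × 0.09217 = 0.06145 mol
V = nRT/P = 0.06145 × 0.08206 × 289.15 / 17.7 = 0.08238 L

0.0824 L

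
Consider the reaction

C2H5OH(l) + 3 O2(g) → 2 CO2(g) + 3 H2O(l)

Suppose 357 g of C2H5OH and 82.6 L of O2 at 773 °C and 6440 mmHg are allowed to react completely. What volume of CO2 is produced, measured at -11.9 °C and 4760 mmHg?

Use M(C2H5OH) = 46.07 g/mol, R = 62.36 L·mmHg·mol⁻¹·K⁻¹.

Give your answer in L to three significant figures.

18.6 L

n(C2H5OH) = 357 / 46.07 = 7.749 mol
n(O2) = PV/RT = (6440 × 82.6) / (62.36 × 1046.15) = 8.154 mol
For 7.749 mol C2H5OH, stoichiometry requires (3/1) × 7.749 = 23.25 mol O2; 8.154 mol is available, so O2 is limiting.
n(CO2) = (2/3) × 8.154 = 5.436 mol
V(CO2) = nRT/P = 5.436 × 62.36 × 261.25 / 4760 = 18.61 L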